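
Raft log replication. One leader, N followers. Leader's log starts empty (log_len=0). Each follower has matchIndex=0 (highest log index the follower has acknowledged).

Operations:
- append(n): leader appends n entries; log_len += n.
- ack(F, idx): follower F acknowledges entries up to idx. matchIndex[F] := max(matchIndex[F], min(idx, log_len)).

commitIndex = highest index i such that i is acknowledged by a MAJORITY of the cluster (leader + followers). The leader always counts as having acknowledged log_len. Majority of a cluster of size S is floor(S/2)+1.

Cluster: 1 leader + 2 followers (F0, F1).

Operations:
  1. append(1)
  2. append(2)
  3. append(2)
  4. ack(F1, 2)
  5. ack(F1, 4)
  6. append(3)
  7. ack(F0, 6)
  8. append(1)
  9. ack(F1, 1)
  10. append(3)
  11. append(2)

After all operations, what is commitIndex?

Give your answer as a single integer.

Answer: 6

Derivation:
Op 1: append 1 -> log_len=1
Op 2: append 2 -> log_len=3
Op 3: append 2 -> log_len=5
Op 4: F1 acks idx 2 -> match: F0=0 F1=2; commitIndex=2
Op 5: F1 acks idx 4 -> match: F0=0 F1=4; commitIndex=4
Op 6: append 3 -> log_len=8
Op 7: F0 acks idx 6 -> match: F0=6 F1=4; commitIndex=6
Op 8: append 1 -> log_len=9
Op 9: F1 acks idx 1 -> match: F0=6 F1=4; commitIndex=6
Op 10: append 3 -> log_len=12
Op 11: append 2 -> log_len=14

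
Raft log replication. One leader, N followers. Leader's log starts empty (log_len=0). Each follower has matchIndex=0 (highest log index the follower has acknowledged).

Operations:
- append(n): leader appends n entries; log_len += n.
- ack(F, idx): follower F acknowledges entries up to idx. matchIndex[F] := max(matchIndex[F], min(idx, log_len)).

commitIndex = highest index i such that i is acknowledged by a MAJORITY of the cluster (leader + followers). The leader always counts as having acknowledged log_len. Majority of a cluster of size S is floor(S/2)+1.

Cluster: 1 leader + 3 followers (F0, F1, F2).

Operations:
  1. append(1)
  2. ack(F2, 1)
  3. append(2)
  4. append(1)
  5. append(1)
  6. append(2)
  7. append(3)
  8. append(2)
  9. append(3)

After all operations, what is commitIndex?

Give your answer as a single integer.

Op 1: append 1 -> log_len=1
Op 2: F2 acks idx 1 -> match: F0=0 F1=0 F2=1; commitIndex=0
Op 3: append 2 -> log_len=3
Op 4: append 1 -> log_len=4
Op 5: append 1 -> log_len=5
Op 6: append 2 -> log_len=7
Op 7: append 3 -> log_len=10
Op 8: append 2 -> log_len=12
Op 9: append 3 -> log_len=15

Answer: 0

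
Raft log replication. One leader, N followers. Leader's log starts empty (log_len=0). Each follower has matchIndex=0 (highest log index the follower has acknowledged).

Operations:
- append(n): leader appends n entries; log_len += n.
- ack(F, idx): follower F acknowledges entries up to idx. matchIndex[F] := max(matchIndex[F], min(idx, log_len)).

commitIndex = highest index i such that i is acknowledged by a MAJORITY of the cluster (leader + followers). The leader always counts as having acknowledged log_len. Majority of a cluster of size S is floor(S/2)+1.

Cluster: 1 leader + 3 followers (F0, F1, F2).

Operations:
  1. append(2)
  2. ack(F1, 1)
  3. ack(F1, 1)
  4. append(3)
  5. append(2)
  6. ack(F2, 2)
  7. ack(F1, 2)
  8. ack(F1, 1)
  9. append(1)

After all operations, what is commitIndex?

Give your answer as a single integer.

Answer: 2

Derivation:
Op 1: append 2 -> log_len=2
Op 2: F1 acks idx 1 -> match: F0=0 F1=1 F2=0; commitIndex=0
Op 3: F1 acks idx 1 -> match: F0=0 F1=1 F2=0; commitIndex=0
Op 4: append 3 -> log_len=5
Op 5: append 2 -> log_len=7
Op 6: F2 acks idx 2 -> match: F0=0 F1=1 F2=2; commitIndex=1
Op 7: F1 acks idx 2 -> match: F0=0 F1=2 F2=2; commitIndex=2
Op 8: F1 acks idx 1 -> match: F0=0 F1=2 F2=2; commitIndex=2
Op 9: append 1 -> log_len=8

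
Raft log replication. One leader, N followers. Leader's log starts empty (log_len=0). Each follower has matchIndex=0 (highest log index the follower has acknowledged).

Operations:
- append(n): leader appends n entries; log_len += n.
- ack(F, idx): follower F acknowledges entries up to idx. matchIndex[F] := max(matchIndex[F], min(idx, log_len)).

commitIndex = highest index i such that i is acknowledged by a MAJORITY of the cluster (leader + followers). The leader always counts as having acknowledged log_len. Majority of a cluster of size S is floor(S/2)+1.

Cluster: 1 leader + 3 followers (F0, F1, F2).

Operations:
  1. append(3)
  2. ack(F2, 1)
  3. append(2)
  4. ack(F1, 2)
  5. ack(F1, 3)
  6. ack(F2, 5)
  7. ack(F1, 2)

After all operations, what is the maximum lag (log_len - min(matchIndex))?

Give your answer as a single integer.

Op 1: append 3 -> log_len=3
Op 2: F2 acks idx 1 -> match: F0=0 F1=0 F2=1; commitIndex=0
Op 3: append 2 -> log_len=5
Op 4: F1 acks idx 2 -> match: F0=0 F1=2 F2=1; commitIndex=1
Op 5: F1 acks idx 3 -> match: F0=0 F1=3 F2=1; commitIndex=1
Op 6: F2 acks idx 5 -> match: F0=0 F1=3 F2=5; commitIndex=3
Op 7: F1 acks idx 2 -> match: F0=0 F1=3 F2=5; commitIndex=3

Answer: 5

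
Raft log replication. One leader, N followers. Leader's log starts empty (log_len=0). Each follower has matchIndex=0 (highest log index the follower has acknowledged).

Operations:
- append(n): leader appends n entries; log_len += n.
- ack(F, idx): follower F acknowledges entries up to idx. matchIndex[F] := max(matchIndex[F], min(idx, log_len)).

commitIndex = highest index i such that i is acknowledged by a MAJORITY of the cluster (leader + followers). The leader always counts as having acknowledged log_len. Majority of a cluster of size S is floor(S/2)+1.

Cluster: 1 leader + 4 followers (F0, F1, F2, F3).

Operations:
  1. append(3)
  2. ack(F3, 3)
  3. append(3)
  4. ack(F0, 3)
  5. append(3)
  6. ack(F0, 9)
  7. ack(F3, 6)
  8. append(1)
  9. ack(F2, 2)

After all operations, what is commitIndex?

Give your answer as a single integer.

Op 1: append 3 -> log_len=3
Op 2: F3 acks idx 3 -> match: F0=0 F1=0 F2=0 F3=3; commitIndex=0
Op 3: append 3 -> log_len=6
Op 4: F0 acks idx 3 -> match: F0=3 F1=0 F2=0 F3=3; commitIndex=3
Op 5: append 3 -> log_len=9
Op 6: F0 acks idx 9 -> match: F0=9 F1=0 F2=0 F3=3; commitIndex=3
Op 7: F3 acks idx 6 -> match: F0=9 F1=0 F2=0 F3=6; commitIndex=6
Op 8: append 1 -> log_len=10
Op 9: F2 acks idx 2 -> match: F0=9 F1=0 F2=2 F3=6; commitIndex=6

Answer: 6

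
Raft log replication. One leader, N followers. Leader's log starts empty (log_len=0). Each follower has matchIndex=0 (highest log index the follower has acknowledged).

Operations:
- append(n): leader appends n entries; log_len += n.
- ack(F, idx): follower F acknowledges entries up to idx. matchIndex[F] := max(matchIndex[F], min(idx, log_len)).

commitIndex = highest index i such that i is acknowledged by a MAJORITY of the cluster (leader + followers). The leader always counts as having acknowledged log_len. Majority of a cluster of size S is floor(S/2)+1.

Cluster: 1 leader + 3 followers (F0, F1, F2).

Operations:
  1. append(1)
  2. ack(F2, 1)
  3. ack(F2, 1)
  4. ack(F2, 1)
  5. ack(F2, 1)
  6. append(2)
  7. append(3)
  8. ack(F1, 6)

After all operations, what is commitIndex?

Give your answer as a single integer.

Op 1: append 1 -> log_len=1
Op 2: F2 acks idx 1 -> match: F0=0 F1=0 F2=1; commitIndex=0
Op 3: F2 acks idx 1 -> match: F0=0 F1=0 F2=1; commitIndex=0
Op 4: F2 acks idx 1 -> match: F0=0 F1=0 F2=1; commitIndex=0
Op 5: F2 acks idx 1 -> match: F0=0 F1=0 F2=1; commitIndex=0
Op 6: append 2 -> log_len=3
Op 7: append 3 -> log_len=6
Op 8: F1 acks idx 6 -> match: F0=0 F1=6 F2=1; commitIndex=1

Answer: 1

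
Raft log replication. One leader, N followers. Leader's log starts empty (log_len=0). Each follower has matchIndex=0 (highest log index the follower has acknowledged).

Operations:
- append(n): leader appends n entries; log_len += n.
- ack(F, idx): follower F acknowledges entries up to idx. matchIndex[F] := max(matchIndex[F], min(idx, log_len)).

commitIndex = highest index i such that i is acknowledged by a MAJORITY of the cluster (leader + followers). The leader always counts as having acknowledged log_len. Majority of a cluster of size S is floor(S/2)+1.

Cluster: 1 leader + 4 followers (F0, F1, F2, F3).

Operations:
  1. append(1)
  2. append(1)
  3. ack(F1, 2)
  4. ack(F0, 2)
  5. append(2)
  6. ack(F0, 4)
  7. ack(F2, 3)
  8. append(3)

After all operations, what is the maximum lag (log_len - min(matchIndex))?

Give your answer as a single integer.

Answer: 7

Derivation:
Op 1: append 1 -> log_len=1
Op 2: append 1 -> log_len=2
Op 3: F1 acks idx 2 -> match: F0=0 F1=2 F2=0 F3=0; commitIndex=0
Op 4: F0 acks idx 2 -> match: F0=2 F1=2 F2=0 F3=0; commitIndex=2
Op 5: append 2 -> log_len=4
Op 6: F0 acks idx 4 -> match: F0=4 F1=2 F2=0 F3=0; commitIndex=2
Op 7: F2 acks idx 3 -> match: F0=4 F1=2 F2=3 F3=0; commitIndex=3
Op 8: append 3 -> log_len=7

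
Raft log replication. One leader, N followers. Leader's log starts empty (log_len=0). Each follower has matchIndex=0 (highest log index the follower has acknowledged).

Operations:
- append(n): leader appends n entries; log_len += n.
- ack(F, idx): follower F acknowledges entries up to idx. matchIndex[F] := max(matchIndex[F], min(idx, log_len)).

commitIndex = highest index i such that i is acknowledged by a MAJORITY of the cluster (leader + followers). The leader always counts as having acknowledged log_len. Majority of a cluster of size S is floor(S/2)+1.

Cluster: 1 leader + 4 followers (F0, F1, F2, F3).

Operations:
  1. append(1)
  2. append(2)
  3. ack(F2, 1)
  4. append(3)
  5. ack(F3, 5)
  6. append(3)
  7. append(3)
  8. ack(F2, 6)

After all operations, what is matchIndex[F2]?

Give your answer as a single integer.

Answer: 6

Derivation:
Op 1: append 1 -> log_len=1
Op 2: append 2 -> log_len=3
Op 3: F2 acks idx 1 -> match: F0=0 F1=0 F2=1 F3=0; commitIndex=0
Op 4: append 3 -> log_len=6
Op 5: F3 acks idx 5 -> match: F0=0 F1=0 F2=1 F3=5; commitIndex=1
Op 6: append 3 -> log_len=9
Op 7: append 3 -> log_len=12
Op 8: F2 acks idx 6 -> match: F0=0 F1=0 F2=6 F3=5; commitIndex=5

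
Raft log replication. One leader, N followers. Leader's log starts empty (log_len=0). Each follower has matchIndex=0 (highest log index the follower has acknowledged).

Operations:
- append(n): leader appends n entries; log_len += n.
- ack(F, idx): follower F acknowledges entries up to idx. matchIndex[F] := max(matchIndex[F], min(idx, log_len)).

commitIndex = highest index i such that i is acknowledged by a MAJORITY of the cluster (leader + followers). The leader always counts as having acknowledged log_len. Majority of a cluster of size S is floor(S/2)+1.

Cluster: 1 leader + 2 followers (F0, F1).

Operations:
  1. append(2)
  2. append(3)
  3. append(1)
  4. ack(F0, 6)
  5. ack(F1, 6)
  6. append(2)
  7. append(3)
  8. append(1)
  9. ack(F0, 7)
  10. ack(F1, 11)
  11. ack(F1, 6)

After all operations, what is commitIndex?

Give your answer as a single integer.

Op 1: append 2 -> log_len=2
Op 2: append 3 -> log_len=5
Op 3: append 1 -> log_len=6
Op 4: F0 acks idx 6 -> match: F0=6 F1=0; commitIndex=6
Op 5: F1 acks idx 6 -> match: F0=6 F1=6; commitIndex=6
Op 6: append 2 -> log_len=8
Op 7: append 3 -> log_len=11
Op 8: append 1 -> log_len=12
Op 9: F0 acks idx 7 -> match: F0=7 F1=6; commitIndex=7
Op 10: F1 acks idx 11 -> match: F0=7 F1=11; commitIndex=11
Op 11: F1 acks idx 6 -> match: F0=7 F1=11; commitIndex=11

Answer: 11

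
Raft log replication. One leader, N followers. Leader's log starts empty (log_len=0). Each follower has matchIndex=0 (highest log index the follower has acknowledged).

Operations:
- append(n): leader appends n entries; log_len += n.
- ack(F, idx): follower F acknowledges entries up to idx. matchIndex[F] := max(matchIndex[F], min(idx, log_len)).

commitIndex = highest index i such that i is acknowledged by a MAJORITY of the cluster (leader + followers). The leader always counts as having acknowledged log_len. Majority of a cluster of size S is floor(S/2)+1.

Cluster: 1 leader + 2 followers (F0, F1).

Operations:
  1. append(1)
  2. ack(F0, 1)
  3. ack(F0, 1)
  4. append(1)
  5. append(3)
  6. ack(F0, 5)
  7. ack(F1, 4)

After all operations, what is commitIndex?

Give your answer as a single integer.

Op 1: append 1 -> log_len=1
Op 2: F0 acks idx 1 -> match: F0=1 F1=0; commitIndex=1
Op 3: F0 acks idx 1 -> match: F0=1 F1=0; commitIndex=1
Op 4: append 1 -> log_len=2
Op 5: append 3 -> log_len=5
Op 6: F0 acks idx 5 -> match: F0=5 F1=0; commitIndex=5
Op 7: F1 acks idx 4 -> match: F0=5 F1=4; commitIndex=5

Answer: 5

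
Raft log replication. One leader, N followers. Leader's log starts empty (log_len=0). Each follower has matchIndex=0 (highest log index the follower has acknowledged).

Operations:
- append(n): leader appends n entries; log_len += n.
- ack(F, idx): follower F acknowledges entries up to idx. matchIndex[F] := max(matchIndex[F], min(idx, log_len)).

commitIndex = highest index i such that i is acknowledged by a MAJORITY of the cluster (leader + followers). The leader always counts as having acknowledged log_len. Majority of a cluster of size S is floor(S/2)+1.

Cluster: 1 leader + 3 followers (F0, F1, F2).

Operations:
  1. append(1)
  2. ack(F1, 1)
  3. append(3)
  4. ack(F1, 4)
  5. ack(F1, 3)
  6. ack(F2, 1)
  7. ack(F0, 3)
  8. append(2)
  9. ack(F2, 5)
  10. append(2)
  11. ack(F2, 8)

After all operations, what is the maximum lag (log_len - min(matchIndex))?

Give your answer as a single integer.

Answer: 5

Derivation:
Op 1: append 1 -> log_len=1
Op 2: F1 acks idx 1 -> match: F0=0 F1=1 F2=0; commitIndex=0
Op 3: append 3 -> log_len=4
Op 4: F1 acks idx 4 -> match: F0=0 F1=4 F2=0; commitIndex=0
Op 5: F1 acks idx 3 -> match: F0=0 F1=4 F2=0; commitIndex=0
Op 6: F2 acks idx 1 -> match: F0=0 F1=4 F2=1; commitIndex=1
Op 7: F0 acks idx 3 -> match: F0=3 F1=4 F2=1; commitIndex=3
Op 8: append 2 -> log_len=6
Op 9: F2 acks idx 5 -> match: F0=3 F1=4 F2=5; commitIndex=4
Op 10: append 2 -> log_len=8
Op 11: F2 acks idx 8 -> match: F0=3 F1=4 F2=8; commitIndex=4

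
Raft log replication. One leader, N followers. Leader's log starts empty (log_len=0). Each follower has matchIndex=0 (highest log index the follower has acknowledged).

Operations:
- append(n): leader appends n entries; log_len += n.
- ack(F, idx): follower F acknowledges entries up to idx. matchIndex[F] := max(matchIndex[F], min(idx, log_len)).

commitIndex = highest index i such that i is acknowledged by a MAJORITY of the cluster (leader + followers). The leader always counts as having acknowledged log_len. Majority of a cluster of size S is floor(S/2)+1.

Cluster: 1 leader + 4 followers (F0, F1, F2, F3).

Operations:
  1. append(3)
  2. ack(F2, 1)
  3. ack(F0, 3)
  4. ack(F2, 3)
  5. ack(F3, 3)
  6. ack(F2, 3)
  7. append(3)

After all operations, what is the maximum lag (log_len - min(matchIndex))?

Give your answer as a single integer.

Answer: 6

Derivation:
Op 1: append 3 -> log_len=3
Op 2: F2 acks idx 1 -> match: F0=0 F1=0 F2=1 F3=0; commitIndex=0
Op 3: F0 acks idx 3 -> match: F0=3 F1=0 F2=1 F3=0; commitIndex=1
Op 4: F2 acks idx 3 -> match: F0=3 F1=0 F2=3 F3=0; commitIndex=3
Op 5: F3 acks idx 3 -> match: F0=3 F1=0 F2=3 F3=3; commitIndex=3
Op 6: F2 acks idx 3 -> match: F0=3 F1=0 F2=3 F3=3; commitIndex=3
Op 7: append 3 -> log_len=6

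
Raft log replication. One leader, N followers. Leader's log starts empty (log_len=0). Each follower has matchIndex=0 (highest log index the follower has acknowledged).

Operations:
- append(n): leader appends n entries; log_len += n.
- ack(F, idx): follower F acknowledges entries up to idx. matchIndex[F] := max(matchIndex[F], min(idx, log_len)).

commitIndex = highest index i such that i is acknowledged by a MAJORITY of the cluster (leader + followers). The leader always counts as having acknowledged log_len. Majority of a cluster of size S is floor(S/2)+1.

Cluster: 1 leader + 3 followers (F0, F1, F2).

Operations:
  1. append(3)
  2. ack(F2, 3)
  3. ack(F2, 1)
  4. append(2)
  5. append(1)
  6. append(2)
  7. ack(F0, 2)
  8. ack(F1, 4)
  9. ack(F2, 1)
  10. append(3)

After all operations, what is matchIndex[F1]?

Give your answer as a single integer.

Answer: 4

Derivation:
Op 1: append 3 -> log_len=3
Op 2: F2 acks idx 3 -> match: F0=0 F1=0 F2=3; commitIndex=0
Op 3: F2 acks idx 1 -> match: F0=0 F1=0 F2=3; commitIndex=0
Op 4: append 2 -> log_len=5
Op 5: append 1 -> log_len=6
Op 6: append 2 -> log_len=8
Op 7: F0 acks idx 2 -> match: F0=2 F1=0 F2=3; commitIndex=2
Op 8: F1 acks idx 4 -> match: F0=2 F1=4 F2=3; commitIndex=3
Op 9: F2 acks idx 1 -> match: F0=2 F1=4 F2=3; commitIndex=3
Op 10: append 3 -> log_len=11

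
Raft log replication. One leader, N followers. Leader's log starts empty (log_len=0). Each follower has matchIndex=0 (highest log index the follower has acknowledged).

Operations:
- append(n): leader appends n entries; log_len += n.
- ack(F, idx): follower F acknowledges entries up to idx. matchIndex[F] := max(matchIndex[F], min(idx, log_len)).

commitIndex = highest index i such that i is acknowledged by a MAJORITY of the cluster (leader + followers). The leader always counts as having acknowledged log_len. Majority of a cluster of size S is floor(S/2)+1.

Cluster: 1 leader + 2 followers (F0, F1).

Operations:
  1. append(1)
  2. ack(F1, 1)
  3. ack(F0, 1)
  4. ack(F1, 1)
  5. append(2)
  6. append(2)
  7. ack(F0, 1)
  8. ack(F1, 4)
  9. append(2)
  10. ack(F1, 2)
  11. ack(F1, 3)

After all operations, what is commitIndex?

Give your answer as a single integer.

Answer: 4

Derivation:
Op 1: append 1 -> log_len=1
Op 2: F1 acks idx 1 -> match: F0=0 F1=1; commitIndex=1
Op 3: F0 acks idx 1 -> match: F0=1 F1=1; commitIndex=1
Op 4: F1 acks idx 1 -> match: F0=1 F1=1; commitIndex=1
Op 5: append 2 -> log_len=3
Op 6: append 2 -> log_len=5
Op 7: F0 acks idx 1 -> match: F0=1 F1=1; commitIndex=1
Op 8: F1 acks idx 4 -> match: F0=1 F1=4; commitIndex=4
Op 9: append 2 -> log_len=7
Op 10: F1 acks idx 2 -> match: F0=1 F1=4; commitIndex=4
Op 11: F1 acks idx 3 -> match: F0=1 F1=4; commitIndex=4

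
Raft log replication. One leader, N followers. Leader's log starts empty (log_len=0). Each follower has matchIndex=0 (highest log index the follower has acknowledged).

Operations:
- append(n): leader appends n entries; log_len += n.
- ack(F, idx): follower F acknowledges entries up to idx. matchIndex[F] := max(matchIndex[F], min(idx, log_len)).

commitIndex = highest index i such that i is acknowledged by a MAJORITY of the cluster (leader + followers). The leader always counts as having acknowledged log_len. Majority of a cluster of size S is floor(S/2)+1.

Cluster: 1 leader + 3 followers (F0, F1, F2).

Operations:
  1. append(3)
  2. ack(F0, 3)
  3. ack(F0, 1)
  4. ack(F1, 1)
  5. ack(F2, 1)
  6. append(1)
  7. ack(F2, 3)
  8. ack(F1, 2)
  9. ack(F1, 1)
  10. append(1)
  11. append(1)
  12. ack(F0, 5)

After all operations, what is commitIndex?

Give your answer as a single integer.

Answer: 3

Derivation:
Op 1: append 3 -> log_len=3
Op 2: F0 acks idx 3 -> match: F0=3 F1=0 F2=0; commitIndex=0
Op 3: F0 acks idx 1 -> match: F0=3 F1=0 F2=0; commitIndex=0
Op 4: F1 acks idx 1 -> match: F0=3 F1=1 F2=0; commitIndex=1
Op 5: F2 acks idx 1 -> match: F0=3 F1=1 F2=1; commitIndex=1
Op 6: append 1 -> log_len=4
Op 7: F2 acks idx 3 -> match: F0=3 F1=1 F2=3; commitIndex=3
Op 8: F1 acks idx 2 -> match: F0=3 F1=2 F2=3; commitIndex=3
Op 9: F1 acks idx 1 -> match: F0=3 F1=2 F2=3; commitIndex=3
Op 10: append 1 -> log_len=5
Op 11: append 1 -> log_len=6
Op 12: F0 acks idx 5 -> match: F0=5 F1=2 F2=3; commitIndex=3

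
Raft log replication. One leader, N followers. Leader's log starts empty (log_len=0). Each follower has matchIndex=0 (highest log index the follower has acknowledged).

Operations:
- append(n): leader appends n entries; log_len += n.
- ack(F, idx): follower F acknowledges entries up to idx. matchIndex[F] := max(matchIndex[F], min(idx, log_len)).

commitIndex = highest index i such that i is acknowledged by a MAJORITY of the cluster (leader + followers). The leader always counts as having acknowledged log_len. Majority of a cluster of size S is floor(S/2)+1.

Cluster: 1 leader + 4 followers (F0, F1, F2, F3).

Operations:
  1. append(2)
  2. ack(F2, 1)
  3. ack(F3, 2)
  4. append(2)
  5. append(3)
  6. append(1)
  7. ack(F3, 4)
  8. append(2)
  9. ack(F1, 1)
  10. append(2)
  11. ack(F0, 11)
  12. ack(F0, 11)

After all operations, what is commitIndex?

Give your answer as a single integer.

Op 1: append 2 -> log_len=2
Op 2: F2 acks idx 1 -> match: F0=0 F1=0 F2=1 F3=0; commitIndex=0
Op 3: F3 acks idx 2 -> match: F0=0 F1=0 F2=1 F3=2; commitIndex=1
Op 4: append 2 -> log_len=4
Op 5: append 3 -> log_len=7
Op 6: append 1 -> log_len=8
Op 7: F3 acks idx 4 -> match: F0=0 F1=0 F2=1 F3=4; commitIndex=1
Op 8: append 2 -> log_len=10
Op 9: F1 acks idx 1 -> match: F0=0 F1=1 F2=1 F3=4; commitIndex=1
Op 10: append 2 -> log_len=12
Op 11: F0 acks idx 11 -> match: F0=11 F1=1 F2=1 F3=4; commitIndex=4
Op 12: F0 acks idx 11 -> match: F0=11 F1=1 F2=1 F3=4; commitIndex=4

Answer: 4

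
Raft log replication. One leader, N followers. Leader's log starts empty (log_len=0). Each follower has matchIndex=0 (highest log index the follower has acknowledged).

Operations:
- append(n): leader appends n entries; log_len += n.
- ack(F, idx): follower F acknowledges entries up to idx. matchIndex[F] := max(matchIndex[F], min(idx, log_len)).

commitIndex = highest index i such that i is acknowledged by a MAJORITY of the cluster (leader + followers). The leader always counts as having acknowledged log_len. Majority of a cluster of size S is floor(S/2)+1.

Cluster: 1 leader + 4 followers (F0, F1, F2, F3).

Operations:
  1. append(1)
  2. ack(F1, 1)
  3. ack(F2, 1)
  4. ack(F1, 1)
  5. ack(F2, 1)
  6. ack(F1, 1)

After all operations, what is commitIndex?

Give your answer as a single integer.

Answer: 1

Derivation:
Op 1: append 1 -> log_len=1
Op 2: F1 acks idx 1 -> match: F0=0 F1=1 F2=0 F3=0; commitIndex=0
Op 3: F2 acks idx 1 -> match: F0=0 F1=1 F2=1 F3=0; commitIndex=1
Op 4: F1 acks idx 1 -> match: F0=0 F1=1 F2=1 F3=0; commitIndex=1
Op 5: F2 acks idx 1 -> match: F0=0 F1=1 F2=1 F3=0; commitIndex=1
Op 6: F1 acks idx 1 -> match: F0=0 F1=1 F2=1 F3=0; commitIndex=1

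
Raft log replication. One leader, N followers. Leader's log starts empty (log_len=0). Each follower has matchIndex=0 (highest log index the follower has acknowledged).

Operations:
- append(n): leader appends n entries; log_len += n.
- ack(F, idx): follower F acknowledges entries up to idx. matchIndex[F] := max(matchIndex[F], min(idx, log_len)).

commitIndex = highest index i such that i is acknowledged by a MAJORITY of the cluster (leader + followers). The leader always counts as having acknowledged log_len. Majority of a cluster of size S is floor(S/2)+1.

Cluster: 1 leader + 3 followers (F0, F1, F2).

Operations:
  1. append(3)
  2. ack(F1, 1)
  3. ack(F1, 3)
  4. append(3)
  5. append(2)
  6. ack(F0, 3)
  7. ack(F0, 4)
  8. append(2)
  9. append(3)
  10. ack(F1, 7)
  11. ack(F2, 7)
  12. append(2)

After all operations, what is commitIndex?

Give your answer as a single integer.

Answer: 7

Derivation:
Op 1: append 3 -> log_len=3
Op 2: F1 acks idx 1 -> match: F0=0 F1=1 F2=0; commitIndex=0
Op 3: F1 acks idx 3 -> match: F0=0 F1=3 F2=0; commitIndex=0
Op 4: append 3 -> log_len=6
Op 5: append 2 -> log_len=8
Op 6: F0 acks idx 3 -> match: F0=3 F1=3 F2=0; commitIndex=3
Op 7: F0 acks idx 4 -> match: F0=4 F1=3 F2=0; commitIndex=3
Op 8: append 2 -> log_len=10
Op 9: append 3 -> log_len=13
Op 10: F1 acks idx 7 -> match: F0=4 F1=7 F2=0; commitIndex=4
Op 11: F2 acks idx 7 -> match: F0=4 F1=7 F2=7; commitIndex=7
Op 12: append 2 -> log_len=15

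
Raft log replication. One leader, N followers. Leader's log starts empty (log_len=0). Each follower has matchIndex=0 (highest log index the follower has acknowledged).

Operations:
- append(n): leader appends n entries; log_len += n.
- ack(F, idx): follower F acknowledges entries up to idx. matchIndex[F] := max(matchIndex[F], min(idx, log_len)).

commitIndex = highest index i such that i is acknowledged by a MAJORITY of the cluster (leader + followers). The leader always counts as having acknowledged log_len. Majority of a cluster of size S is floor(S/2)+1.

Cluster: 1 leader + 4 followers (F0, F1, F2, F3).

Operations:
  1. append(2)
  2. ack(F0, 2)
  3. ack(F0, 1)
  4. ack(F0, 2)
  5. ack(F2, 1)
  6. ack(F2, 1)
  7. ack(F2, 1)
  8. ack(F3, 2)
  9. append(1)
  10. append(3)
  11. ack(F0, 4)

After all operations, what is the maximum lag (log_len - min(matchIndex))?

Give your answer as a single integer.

Op 1: append 2 -> log_len=2
Op 2: F0 acks idx 2 -> match: F0=2 F1=0 F2=0 F3=0; commitIndex=0
Op 3: F0 acks idx 1 -> match: F0=2 F1=0 F2=0 F3=0; commitIndex=0
Op 4: F0 acks idx 2 -> match: F0=2 F1=0 F2=0 F3=0; commitIndex=0
Op 5: F2 acks idx 1 -> match: F0=2 F1=0 F2=1 F3=0; commitIndex=1
Op 6: F2 acks idx 1 -> match: F0=2 F1=0 F2=1 F3=0; commitIndex=1
Op 7: F2 acks idx 1 -> match: F0=2 F1=0 F2=1 F3=0; commitIndex=1
Op 8: F3 acks idx 2 -> match: F0=2 F1=0 F2=1 F3=2; commitIndex=2
Op 9: append 1 -> log_len=3
Op 10: append 3 -> log_len=6
Op 11: F0 acks idx 4 -> match: F0=4 F1=0 F2=1 F3=2; commitIndex=2

Answer: 6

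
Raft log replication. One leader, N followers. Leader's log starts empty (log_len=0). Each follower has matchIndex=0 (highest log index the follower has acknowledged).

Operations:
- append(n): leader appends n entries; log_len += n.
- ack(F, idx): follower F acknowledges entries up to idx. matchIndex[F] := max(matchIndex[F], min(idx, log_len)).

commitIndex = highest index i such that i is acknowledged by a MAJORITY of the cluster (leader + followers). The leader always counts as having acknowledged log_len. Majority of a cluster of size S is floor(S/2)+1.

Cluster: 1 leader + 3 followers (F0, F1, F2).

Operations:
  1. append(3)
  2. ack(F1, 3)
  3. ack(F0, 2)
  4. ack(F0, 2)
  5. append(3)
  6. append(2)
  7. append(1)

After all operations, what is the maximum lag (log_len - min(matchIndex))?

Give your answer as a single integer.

Answer: 9

Derivation:
Op 1: append 3 -> log_len=3
Op 2: F1 acks idx 3 -> match: F0=0 F1=3 F2=0; commitIndex=0
Op 3: F0 acks idx 2 -> match: F0=2 F1=3 F2=0; commitIndex=2
Op 4: F0 acks idx 2 -> match: F0=2 F1=3 F2=0; commitIndex=2
Op 5: append 3 -> log_len=6
Op 6: append 2 -> log_len=8
Op 7: append 1 -> log_len=9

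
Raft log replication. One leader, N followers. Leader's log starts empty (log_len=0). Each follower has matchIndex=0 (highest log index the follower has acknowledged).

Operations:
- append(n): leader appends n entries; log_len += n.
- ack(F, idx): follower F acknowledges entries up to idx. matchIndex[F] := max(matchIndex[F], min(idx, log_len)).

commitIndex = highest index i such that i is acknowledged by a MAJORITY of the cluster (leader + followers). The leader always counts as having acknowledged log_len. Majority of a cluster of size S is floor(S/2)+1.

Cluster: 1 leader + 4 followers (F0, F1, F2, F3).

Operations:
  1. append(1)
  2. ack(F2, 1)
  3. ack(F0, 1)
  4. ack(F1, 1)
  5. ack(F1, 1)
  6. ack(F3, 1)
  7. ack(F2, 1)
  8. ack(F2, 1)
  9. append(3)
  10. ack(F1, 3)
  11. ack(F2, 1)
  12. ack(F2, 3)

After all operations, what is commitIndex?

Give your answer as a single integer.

Answer: 3

Derivation:
Op 1: append 1 -> log_len=1
Op 2: F2 acks idx 1 -> match: F0=0 F1=0 F2=1 F3=0; commitIndex=0
Op 3: F0 acks idx 1 -> match: F0=1 F1=0 F2=1 F3=0; commitIndex=1
Op 4: F1 acks idx 1 -> match: F0=1 F1=1 F2=1 F3=0; commitIndex=1
Op 5: F1 acks idx 1 -> match: F0=1 F1=1 F2=1 F3=0; commitIndex=1
Op 6: F3 acks idx 1 -> match: F0=1 F1=1 F2=1 F3=1; commitIndex=1
Op 7: F2 acks idx 1 -> match: F0=1 F1=1 F2=1 F3=1; commitIndex=1
Op 8: F2 acks idx 1 -> match: F0=1 F1=1 F2=1 F3=1; commitIndex=1
Op 9: append 3 -> log_len=4
Op 10: F1 acks idx 3 -> match: F0=1 F1=3 F2=1 F3=1; commitIndex=1
Op 11: F2 acks idx 1 -> match: F0=1 F1=3 F2=1 F3=1; commitIndex=1
Op 12: F2 acks idx 3 -> match: F0=1 F1=3 F2=3 F3=1; commitIndex=3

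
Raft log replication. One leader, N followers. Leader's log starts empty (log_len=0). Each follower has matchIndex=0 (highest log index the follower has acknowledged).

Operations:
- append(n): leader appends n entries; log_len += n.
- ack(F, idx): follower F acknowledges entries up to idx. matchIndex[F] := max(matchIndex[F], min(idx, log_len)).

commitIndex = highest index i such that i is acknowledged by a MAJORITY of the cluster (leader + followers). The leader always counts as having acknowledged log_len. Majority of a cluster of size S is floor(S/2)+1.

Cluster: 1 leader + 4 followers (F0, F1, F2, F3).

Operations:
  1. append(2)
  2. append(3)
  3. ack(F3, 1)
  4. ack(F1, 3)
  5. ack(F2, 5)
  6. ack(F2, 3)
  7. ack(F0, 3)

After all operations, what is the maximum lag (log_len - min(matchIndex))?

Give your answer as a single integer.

Answer: 4

Derivation:
Op 1: append 2 -> log_len=2
Op 2: append 3 -> log_len=5
Op 3: F3 acks idx 1 -> match: F0=0 F1=0 F2=0 F3=1; commitIndex=0
Op 4: F1 acks idx 3 -> match: F0=0 F1=3 F2=0 F3=1; commitIndex=1
Op 5: F2 acks idx 5 -> match: F0=0 F1=3 F2=5 F3=1; commitIndex=3
Op 6: F2 acks idx 3 -> match: F0=0 F1=3 F2=5 F3=1; commitIndex=3
Op 7: F0 acks idx 3 -> match: F0=3 F1=3 F2=5 F3=1; commitIndex=3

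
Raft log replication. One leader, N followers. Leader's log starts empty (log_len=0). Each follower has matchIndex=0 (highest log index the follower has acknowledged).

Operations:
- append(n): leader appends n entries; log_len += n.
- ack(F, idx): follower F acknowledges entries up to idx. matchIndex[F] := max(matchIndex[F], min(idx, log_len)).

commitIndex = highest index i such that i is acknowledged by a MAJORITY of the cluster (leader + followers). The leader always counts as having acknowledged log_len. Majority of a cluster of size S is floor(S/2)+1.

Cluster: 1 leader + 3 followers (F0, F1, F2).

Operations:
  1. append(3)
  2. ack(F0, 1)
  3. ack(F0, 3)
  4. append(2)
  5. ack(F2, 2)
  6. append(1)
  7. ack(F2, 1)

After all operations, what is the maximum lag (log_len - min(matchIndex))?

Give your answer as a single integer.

Answer: 6

Derivation:
Op 1: append 3 -> log_len=3
Op 2: F0 acks idx 1 -> match: F0=1 F1=0 F2=0; commitIndex=0
Op 3: F0 acks idx 3 -> match: F0=3 F1=0 F2=0; commitIndex=0
Op 4: append 2 -> log_len=5
Op 5: F2 acks idx 2 -> match: F0=3 F1=0 F2=2; commitIndex=2
Op 6: append 1 -> log_len=6
Op 7: F2 acks idx 1 -> match: F0=3 F1=0 F2=2; commitIndex=2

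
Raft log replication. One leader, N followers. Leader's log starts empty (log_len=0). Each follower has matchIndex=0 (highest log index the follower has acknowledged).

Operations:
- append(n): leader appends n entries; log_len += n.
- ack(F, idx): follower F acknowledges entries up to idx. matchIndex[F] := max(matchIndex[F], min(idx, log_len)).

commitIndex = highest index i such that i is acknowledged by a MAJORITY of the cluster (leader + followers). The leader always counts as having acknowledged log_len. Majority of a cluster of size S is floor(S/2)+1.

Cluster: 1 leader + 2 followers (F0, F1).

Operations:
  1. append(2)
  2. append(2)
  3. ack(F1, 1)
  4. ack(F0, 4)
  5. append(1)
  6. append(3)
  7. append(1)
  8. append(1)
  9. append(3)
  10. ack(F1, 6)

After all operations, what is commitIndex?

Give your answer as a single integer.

Answer: 6

Derivation:
Op 1: append 2 -> log_len=2
Op 2: append 2 -> log_len=4
Op 3: F1 acks idx 1 -> match: F0=0 F1=1; commitIndex=1
Op 4: F0 acks idx 4 -> match: F0=4 F1=1; commitIndex=4
Op 5: append 1 -> log_len=5
Op 6: append 3 -> log_len=8
Op 7: append 1 -> log_len=9
Op 8: append 1 -> log_len=10
Op 9: append 3 -> log_len=13
Op 10: F1 acks idx 6 -> match: F0=4 F1=6; commitIndex=6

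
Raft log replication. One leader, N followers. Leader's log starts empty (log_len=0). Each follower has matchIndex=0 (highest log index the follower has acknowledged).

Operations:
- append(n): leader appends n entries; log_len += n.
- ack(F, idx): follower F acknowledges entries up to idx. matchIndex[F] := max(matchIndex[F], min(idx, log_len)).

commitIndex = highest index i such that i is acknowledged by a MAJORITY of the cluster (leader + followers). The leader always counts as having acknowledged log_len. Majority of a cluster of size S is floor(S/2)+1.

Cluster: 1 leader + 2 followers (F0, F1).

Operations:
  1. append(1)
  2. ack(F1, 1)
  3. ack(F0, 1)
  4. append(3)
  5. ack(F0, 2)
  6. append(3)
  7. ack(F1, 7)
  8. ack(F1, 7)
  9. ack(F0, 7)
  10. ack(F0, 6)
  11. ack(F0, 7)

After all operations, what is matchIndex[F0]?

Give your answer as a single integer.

Answer: 7

Derivation:
Op 1: append 1 -> log_len=1
Op 2: F1 acks idx 1 -> match: F0=0 F1=1; commitIndex=1
Op 3: F0 acks idx 1 -> match: F0=1 F1=1; commitIndex=1
Op 4: append 3 -> log_len=4
Op 5: F0 acks idx 2 -> match: F0=2 F1=1; commitIndex=2
Op 6: append 3 -> log_len=7
Op 7: F1 acks idx 7 -> match: F0=2 F1=7; commitIndex=7
Op 8: F1 acks idx 7 -> match: F0=2 F1=7; commitIndex=7
Op 9: F0 acks idx 7 -> match: F0=7 F1=7; commitIndex=7
Op 10: F0 acks idx 6 -> match: F0=7 F1=7; commitIndex=7
Op 11: F0 acks idx 7 -> match: F0=7 F1=7; commitIndex=7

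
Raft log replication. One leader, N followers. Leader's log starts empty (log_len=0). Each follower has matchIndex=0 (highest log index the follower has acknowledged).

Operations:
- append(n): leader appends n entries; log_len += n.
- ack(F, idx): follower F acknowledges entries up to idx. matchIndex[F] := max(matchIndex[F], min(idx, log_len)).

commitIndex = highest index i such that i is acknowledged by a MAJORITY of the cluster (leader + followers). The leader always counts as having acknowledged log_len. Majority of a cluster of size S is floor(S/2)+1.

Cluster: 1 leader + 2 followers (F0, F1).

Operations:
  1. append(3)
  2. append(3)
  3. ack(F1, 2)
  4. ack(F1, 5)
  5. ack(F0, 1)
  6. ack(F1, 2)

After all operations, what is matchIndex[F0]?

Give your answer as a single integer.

Answer: 1

Derivation:
Op 1: append 3 -> log_len=3
Op 2: append 3 -> log_len=6
Op 3: F1 acks idx 2 -> match: F0=0 F1=2; commitIndex=2
Op 4: F1 acks idx 5 -> match: F0=0 F1=5; commitIndex=5
Op 5: F0 acks idx 1 -> match: F0=1 F1=5; commitIndex=5
Op 6: F1 acks idx 2 -> match: F0=1 F1=5; commitIndex=5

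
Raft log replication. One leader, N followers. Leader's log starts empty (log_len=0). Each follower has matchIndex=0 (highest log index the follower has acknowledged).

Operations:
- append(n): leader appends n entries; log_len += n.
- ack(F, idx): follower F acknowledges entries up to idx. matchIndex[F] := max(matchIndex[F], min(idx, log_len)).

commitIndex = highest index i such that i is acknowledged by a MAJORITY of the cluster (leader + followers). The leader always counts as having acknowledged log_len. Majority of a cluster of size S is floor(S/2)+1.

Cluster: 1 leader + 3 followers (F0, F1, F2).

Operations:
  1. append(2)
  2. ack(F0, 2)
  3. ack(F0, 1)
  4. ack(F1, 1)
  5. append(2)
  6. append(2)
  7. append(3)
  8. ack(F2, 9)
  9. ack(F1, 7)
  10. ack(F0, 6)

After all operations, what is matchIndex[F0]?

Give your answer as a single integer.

Answer: 6

Derivation:
Op 1: append 2 -> log_len=2
Op 2: F0 acks idx 2 -> match: F0=2 F1=0 F2=0; commitIndex=0
Op 3: F0 acks idx 1 -> match: F0=2 F1=0 F2=0; commitIndex=0
Op 4: F1 acks idx 1 -> match: F0=2 F1=1 F2=0; commitIndex=1
Op 5: append 2 -> log_len=4
Op 6: append 2 -> log_len=6
Op 7: append 3 -> log_len=9
Op 8: F2 acks idx 9 -> match: F0=2 F1=1 F2=9; commitIndex=2
Op 9: F1 acks idx 7 -> match: F0=2 F1=7 F2=9; commitIndex=7
Op 10: F0 acks idx 6 -> match: F0=6 F1=7 F2=9; commitIndex=7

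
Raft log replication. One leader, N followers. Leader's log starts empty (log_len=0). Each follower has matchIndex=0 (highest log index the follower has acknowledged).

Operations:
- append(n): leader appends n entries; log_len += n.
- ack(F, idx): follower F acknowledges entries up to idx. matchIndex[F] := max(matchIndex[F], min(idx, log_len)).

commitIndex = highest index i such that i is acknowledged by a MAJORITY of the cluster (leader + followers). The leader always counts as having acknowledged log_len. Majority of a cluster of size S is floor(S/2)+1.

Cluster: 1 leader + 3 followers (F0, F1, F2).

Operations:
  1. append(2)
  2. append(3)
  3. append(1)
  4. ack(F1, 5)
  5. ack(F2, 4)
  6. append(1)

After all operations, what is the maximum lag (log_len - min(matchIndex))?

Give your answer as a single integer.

Op 1: append 2 -> log_len=2
Op 2: append 3 -> log_len=5
Op 3: append 1 -> log_len=6
Op 4: F1 acks idx 5 -> match: F0=0 F1=5 F2=0; commitIndex=0
Op 5: F2 acks idx 4 -> match: F0=0 F1=5 F2=4; commitIndex=4
Op 6: append 1 -> log_len=7

Answer: 7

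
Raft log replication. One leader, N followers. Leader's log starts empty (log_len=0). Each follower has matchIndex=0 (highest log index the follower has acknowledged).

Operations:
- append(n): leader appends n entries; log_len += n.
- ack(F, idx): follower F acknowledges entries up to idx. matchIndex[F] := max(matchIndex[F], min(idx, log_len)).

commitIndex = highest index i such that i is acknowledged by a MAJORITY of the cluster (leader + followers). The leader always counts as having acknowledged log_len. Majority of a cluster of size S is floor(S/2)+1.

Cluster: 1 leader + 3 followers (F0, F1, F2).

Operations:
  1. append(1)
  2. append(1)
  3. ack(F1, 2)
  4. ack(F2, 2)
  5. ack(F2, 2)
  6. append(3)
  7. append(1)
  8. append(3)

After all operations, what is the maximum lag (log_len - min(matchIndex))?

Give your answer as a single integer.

Op 1: append 1 -> log_len=1
Op 2: append 1 -> log_len=2
Op 3: F1 acks idx 2 -> match: F0=0 F1=2 F2=0; commitIndex=0
Op 4: F2 acks idx 2 -> match: F0=0 F1=2 F2=2; commitIndex=2
Op 5: F2 acks idx 2 -> match: F0=0 F1=2 F2=2; commitIndex=2
Op 6: append 3 -> log_len=5
Op 7: append 1 -> log_len=6
Op 8: append 3 -> log_len=9

Answer: 9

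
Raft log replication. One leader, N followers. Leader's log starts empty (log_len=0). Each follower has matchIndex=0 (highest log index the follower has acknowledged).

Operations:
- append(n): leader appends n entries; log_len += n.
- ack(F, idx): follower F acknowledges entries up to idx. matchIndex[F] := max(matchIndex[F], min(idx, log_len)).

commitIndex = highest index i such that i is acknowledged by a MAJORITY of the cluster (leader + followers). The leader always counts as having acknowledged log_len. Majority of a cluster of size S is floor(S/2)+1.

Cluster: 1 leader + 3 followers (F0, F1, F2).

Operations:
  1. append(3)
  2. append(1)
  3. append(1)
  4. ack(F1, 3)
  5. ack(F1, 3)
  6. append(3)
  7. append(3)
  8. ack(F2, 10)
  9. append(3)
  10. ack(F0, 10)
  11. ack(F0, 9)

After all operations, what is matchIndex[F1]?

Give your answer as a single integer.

Op 1: append 3 -> log_len=3
Op 2: append 1 -> log_len=4
Op 3: append 1 -> log_len=5
Op 4: F1 acks idx 3 -> match: F0=0 F1=3 F2=0; commitIndex=0
Op 5: F1 acks idx 3 -> match: F0=0 F1=3 F2=0; commitIndex=0
Op 6: append 3 -> log_len=8
Op 7: append 3 -> log_len=11
Op 8: F2 acks idx 10 -> match: F0=0 F1=3 F2=10; commitIndex=3
Op 9: append 3 -> log_len=14
Op 10: F0 acks idx 10 -> match: F0=10 F1=3 F2=10; commitIndex=10
Op 11: F0 acks idx 9 -> match: F0=10 F1=3 F2=10; commitIndex=10

Answer: 3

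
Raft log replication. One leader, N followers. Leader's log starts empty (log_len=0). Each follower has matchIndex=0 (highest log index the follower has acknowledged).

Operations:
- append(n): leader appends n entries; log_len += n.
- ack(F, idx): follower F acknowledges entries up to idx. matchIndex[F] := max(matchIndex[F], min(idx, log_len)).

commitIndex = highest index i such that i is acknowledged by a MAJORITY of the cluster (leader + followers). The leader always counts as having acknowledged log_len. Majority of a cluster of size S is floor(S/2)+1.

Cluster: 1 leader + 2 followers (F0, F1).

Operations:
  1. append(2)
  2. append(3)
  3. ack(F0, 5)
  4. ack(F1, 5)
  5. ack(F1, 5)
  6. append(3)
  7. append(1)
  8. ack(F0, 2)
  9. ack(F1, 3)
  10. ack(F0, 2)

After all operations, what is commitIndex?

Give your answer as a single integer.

Op 1: append 2 -> log_len=2
Op 2: append 3 -> log_len=5
Op 3: F0 acks idx 5 -> match: F0=5 F1=0; commitIndex=5
Op 4: F1 acks idx 5 -> match: F0=5 F1=5; commitIndex=5
Op 5: F1 acks idx 5 -> match: F0=5 F1=5; commitIndex=5
Op 6: append 3 -> log_len=8
Op 7: append 1 -> log_len=9
Op 8: F0 acks idx 2 -> match: F0=5 F1=5; commitIndex=5
Op 9: F1 acks idx 3 -> match: F0=5 F1=5; commitIndex=5
Op 10: F0 acks idx 2 -> match: F0=5 F1=5; commitIndex=5

Answer: 5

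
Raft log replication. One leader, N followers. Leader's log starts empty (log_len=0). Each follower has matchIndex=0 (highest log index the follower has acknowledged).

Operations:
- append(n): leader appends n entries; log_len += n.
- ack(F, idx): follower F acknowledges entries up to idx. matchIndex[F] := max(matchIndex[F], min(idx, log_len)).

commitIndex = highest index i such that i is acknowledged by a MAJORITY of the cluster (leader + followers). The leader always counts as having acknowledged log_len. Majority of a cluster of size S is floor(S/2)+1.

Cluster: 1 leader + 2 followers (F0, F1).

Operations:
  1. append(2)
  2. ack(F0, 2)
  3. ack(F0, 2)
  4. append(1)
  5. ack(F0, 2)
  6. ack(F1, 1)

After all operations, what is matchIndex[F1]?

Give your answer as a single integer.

Op 1: append 2 -> log_len=2
Op 2: F0 acks idx 2 -> match: F0=2 F1=0; commitIndex=2
Op 3: F0 acks idx 2 -> match: F0=2 F1=0; commitIndex=2
Op 4: append 1 -> log_len=3
Op 5: F0 acks idx 2 -> match: F0=2 F1=0; commitIndex=2
Op 6: F1 acks idx 1 -> match: F0=2 F1=1; commitIndex=2

Answer: 1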